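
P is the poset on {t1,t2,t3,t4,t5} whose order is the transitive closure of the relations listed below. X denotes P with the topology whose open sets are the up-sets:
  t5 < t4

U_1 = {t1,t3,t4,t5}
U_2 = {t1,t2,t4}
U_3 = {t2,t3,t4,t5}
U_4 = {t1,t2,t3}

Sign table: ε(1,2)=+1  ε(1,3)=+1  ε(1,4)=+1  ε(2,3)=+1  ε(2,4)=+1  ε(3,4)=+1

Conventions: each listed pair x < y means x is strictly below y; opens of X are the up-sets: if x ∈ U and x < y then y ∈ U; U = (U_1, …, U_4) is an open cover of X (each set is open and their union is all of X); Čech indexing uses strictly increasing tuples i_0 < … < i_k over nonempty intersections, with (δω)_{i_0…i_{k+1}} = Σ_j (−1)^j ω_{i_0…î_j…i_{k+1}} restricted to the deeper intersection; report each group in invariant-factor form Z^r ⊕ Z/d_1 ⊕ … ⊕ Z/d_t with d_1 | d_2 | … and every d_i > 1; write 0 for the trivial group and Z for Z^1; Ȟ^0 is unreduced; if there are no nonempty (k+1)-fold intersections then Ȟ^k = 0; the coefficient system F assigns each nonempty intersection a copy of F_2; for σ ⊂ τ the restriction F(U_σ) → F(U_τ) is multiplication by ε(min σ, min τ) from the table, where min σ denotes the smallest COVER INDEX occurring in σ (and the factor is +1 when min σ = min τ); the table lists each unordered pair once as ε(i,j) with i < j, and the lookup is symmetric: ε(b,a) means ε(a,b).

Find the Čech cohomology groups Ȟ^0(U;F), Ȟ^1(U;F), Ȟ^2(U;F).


nerve simplices:
  U12={t1,t4} U13={t3,t4,t5} U14={t1,t3} U23={t2,t4} U24={t1,t2} U34={t2,t3}
  U123={t4} U124={t1} U134={t3} U234={t2}
C dims 4,6,4; δ0: rk_F2 3; δ1: rk_F2 3
degree 0: 4−3−0 = 1 → Ȟ^0 ≅ Z/2
degree 1: 6−3−3 = 0 → Ȟ^1 ≅ 0
degree 2: 4−0−3 = 1 → Ȟ^2 ≅ Z/2

Ȟ^0(U;F) ≅ Z/2, Ȟ^1(U;F) ≅ 0 and Ȟ^2(U;F) ≅ Z/2


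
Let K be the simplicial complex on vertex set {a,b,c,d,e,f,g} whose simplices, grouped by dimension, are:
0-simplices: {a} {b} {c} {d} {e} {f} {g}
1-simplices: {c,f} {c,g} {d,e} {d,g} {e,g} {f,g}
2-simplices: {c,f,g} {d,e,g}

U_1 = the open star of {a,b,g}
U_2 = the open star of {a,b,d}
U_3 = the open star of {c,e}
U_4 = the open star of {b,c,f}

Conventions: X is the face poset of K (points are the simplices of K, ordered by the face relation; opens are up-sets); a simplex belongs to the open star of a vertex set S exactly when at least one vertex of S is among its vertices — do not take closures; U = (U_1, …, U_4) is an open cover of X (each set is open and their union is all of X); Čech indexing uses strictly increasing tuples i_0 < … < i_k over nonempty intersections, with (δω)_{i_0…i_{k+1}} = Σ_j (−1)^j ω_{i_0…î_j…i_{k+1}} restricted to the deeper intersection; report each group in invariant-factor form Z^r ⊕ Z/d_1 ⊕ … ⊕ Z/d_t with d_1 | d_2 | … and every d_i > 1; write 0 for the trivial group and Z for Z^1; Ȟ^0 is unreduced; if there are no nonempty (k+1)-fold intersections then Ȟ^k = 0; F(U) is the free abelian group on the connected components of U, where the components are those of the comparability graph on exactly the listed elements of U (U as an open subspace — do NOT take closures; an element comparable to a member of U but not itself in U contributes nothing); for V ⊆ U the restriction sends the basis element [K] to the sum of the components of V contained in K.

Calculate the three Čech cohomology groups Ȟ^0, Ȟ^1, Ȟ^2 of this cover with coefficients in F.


Ȟ^0 ≅ Z^3, Ȟ^1 ≅ 0 and Ȟ^2 ≅ 0

nerve simplices:
  U1={{a},{b},{g},{c,g},{d,g},{e,g},{f,g},{c,f,g},{d,e,g}} U2={{a},{b},{d},{d,e},{d,g},{d,e,g}} U3={{c},{e},{c,f},{c,g},{d,e},{e,g},{c,f,g},{d,e,g}} U4={{b},{c},{f},{c,f},{c,g},{f,g},{c,f,g}}
  U12={{a},{b},{d,g},{d,e,g}} U13={{c,g},{e,g},{c,f,g},{d,e,g}} U14={{b},{c,g},{f,g},{c,f,g}} U23={{d,e},{d,e,g}} U24={{b}} U34={{c},{c,f},{c,g},{c,f,g}}
  U123={{d,e,g}} U124={{b}} U134={{c,g},{c,f,g}}
components per intersection:
  U1: {{a}} {{b}} {{g},{c,g},{d,g},{e,g},{f,g},{c,f,g},{d,e,g}}
  U2: {{a}} {{b}} {{d},{d,e},{d,g},{d,e,g}}
  U3: {{c},{c,f},{c,g},{c,f,g}} {{e},{d,e},{e,g},{d,e,g}}
  U4: {{b}} {{c},{f},{c,f},{c,g},{f,g},{c,f,g}}
  U12: {{a}} {{b}} {{d,g},{d,e,g}}
  U13: {{c,g},{c,f,g}} {{e,g},{d,e,g}}
  U14: {{b}} {{c,g},{f,g},{c,f,g}}
  U23: {{d,e},{d,e,g}}
  U24: {{b}}
  U34: {{c},{c,f},{c,g},{c,f,g}}
  U123: {{d,e,g}}
  U124: {{b}}
  U134: {{c,g},{c,f,g}}
C dims 10,10,3; δ0: rk 7, SNF 1^7; δ1: rk 3, SNF 1^3
degree 0: 10−7−0 = 3 → Ȟ^0 ≅ Z^3
degree 1: 10−3−7 = 0 → Ȟ^1 ≅ 0
degree 2: 3−0−3 = 0 → Ȟ^2 ≅ 0


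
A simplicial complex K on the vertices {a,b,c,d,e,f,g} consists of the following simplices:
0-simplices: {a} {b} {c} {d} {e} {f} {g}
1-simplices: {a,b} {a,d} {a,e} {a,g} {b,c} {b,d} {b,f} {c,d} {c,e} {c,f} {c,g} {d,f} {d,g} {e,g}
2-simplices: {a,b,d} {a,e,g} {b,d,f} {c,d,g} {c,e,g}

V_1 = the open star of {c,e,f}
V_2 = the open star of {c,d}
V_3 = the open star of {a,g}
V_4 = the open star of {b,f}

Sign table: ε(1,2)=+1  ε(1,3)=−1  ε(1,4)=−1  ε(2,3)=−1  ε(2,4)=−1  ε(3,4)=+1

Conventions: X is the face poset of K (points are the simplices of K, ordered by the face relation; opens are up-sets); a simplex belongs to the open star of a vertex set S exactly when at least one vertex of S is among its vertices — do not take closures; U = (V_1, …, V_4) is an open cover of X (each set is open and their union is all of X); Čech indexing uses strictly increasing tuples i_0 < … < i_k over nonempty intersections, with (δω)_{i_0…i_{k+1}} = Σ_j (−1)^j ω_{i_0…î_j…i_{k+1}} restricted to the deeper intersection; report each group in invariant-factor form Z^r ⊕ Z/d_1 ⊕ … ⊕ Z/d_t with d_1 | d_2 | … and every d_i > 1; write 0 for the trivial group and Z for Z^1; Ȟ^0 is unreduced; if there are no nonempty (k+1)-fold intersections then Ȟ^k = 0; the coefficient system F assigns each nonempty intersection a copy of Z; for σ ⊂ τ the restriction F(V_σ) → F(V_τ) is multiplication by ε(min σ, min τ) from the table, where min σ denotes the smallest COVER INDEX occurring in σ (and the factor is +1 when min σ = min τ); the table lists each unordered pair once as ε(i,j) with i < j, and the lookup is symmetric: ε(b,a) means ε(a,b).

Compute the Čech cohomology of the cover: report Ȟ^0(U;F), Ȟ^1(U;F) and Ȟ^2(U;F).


nonempty overlaps:
  V1={{c},{e},{f},{a,e},{b,c},{b,f},{c,d},{c,e},{c,f},{c,g},{d,f},{e,g},{a,e,g},{b,d,f},{c,d,g},{c,e,g}} V2={{c},{d},{a,d},{b,c},{b,d},{c,d},{c,e},{c,f},{c,g},{d,f},{d,g},{a,b,d},{b,d,f},{c,d,g},{c,e,g}} V3={{a},{g},{a,b},{a,d},{a,e},{a,g},{c,g},{d,g},{e,g},{a,b,d},{a,e,g},{c,d,g},{c,e,g}} V4={{b},{f},{a,b},{b,c},{b,d},{b,f},{c,f},{d,f},{a,b,d},{b,d,f}}
  V12={{c},{b,c},{c,d},{c,e},{c,f},{c,g},{d,f},{b,d,f},{c,d,g},{c,e,g}} V13={{a,e},{c,g},{e,g},{a,e,g},{c,d,g},{c,e,g}} V14={{f},{b,c},{b,f},{c,f},{d,f},{b,d,f}} V23={{a,d},{c,g},{d,g},{a,b,d},{c,d,g},{c,e,g}} V24={{b,c},{b,d},{c,f},{d,f},{a,b,d},{b,d,f}} V34={{a,b},{a,b,d}}
  V123={{c,g},{c,d,g},{c,e,g}} V124={{b,c},{c,f},{d,f},{b,d,f}} V234={{a,b,d}}
C dims 4,6,3; δ0: rk 3, SNF 1^3; δ1: rk 3, SNF 1^3
degree 0: 4−3−0 = 1 → Ȟ^0 ≅ Z
degree 1: 6−3−3 = 0 → Ȟ^1 ≅ 0
degree 2: 3−0−3 = 0 → Ȟ^2 ≅ 0

Ȟ^0(U;F) ≅ Z, Ȟ^1(U;F) ≅ 0 and Ȟ^2(U;F) ≅ 0


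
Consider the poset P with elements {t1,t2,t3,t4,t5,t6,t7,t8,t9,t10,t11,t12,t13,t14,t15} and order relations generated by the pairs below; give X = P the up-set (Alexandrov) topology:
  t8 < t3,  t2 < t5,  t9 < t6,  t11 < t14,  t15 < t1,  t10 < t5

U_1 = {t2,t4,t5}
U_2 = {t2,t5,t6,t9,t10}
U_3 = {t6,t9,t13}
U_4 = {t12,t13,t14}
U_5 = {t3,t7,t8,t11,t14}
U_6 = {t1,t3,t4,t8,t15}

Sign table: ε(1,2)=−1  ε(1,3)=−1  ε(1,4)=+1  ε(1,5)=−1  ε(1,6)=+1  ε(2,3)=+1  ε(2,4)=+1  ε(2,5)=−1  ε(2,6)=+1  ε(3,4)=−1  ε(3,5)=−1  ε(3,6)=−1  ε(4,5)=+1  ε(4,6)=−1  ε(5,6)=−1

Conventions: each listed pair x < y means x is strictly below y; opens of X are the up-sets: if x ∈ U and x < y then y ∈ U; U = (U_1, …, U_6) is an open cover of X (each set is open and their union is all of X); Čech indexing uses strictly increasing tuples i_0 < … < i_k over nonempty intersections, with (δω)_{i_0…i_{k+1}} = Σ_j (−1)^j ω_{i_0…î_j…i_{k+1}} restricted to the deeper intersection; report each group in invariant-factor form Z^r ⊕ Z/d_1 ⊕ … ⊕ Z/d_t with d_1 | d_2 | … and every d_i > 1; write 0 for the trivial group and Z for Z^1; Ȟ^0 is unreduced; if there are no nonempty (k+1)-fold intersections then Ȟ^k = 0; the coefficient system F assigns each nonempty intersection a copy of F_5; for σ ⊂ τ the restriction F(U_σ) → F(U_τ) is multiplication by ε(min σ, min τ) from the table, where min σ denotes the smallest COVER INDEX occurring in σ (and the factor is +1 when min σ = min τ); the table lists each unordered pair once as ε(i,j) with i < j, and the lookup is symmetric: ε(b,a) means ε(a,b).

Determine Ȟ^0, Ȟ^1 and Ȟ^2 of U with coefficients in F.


Ȟ^0 = 0,  Ȟ^1 = 0,  Ȟ^2 = 0

intersection data:
  U12={t2,t5} U16={t4} U23={t6,t9} U34={t13} U45={t14} U56={t3,t8}
C dims 6,6; δ0: rk_F5 6
Ȟ^0 = (6 − 6) − 0 = 0, so Ȟ^0 ≅ 0
Ȟ^1 = (6 − 0) − 6 = 0, so Ȟ^1 ≅ 0
Ȟ^2 = (0 − 0) − 0 = 0, so Ȟ^2 ≅ 0


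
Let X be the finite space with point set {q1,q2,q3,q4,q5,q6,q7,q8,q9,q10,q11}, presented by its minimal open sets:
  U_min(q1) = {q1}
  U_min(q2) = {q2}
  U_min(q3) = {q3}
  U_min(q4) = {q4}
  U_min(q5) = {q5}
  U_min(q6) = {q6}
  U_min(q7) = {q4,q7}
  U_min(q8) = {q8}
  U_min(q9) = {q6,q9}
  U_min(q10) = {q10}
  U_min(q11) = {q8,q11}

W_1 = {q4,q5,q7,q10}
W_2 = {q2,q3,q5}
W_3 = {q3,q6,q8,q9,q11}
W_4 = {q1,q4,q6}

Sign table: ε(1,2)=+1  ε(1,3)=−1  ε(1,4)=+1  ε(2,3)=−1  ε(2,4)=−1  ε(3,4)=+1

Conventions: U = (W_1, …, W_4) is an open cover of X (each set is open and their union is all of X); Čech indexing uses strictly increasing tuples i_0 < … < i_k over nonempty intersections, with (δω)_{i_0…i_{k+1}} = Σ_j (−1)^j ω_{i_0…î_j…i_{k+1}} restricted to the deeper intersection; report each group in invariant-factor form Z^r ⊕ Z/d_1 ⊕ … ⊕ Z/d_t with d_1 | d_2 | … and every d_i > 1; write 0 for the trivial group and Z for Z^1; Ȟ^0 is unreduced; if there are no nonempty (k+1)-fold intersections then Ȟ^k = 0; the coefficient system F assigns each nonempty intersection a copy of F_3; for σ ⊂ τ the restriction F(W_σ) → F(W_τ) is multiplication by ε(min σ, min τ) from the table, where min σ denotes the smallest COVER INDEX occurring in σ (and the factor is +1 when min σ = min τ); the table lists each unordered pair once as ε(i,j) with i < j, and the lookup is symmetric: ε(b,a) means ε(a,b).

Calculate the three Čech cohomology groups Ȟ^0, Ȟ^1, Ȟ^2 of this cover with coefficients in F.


cover nerve:
  W12={q5} W14={q4} W23={q3} W34={q6}
C dims 4,4; δ0: rk_F3 4
Ȟ^0: (4−4)−0=0 ⇒ 0
Ȟ^1: (4−0)−4=0 ⇒ 0
Ȟ^2: (0−0)−0=0 ⇒ 0

Ȟ^0 = 0,  Ȟ^1 = 0,  Ȟ^2 = 0


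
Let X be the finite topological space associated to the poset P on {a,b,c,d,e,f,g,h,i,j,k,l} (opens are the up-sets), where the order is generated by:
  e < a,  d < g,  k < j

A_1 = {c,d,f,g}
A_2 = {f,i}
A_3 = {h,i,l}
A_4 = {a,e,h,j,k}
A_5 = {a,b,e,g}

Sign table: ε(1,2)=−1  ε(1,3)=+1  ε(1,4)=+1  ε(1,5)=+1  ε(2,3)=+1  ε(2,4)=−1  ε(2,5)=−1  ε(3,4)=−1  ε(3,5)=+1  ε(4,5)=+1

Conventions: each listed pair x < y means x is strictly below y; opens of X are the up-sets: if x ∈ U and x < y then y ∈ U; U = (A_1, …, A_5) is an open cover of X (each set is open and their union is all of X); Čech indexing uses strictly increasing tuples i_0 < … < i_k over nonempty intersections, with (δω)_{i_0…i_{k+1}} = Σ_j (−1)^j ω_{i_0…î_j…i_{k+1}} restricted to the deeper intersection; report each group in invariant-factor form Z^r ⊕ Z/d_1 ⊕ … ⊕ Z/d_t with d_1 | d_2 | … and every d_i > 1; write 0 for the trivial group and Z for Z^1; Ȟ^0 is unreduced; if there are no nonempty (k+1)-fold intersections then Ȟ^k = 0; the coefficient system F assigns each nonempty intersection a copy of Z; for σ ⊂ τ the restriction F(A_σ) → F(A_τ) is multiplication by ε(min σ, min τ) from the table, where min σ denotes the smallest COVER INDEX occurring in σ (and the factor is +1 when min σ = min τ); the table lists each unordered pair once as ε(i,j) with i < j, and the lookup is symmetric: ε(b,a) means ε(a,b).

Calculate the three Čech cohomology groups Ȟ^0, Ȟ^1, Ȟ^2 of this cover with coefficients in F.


Ȟ^0 ≅ Z, Ȟ^1 ≅ Z and Ȟ^2 ≅ 0

nonempty overlaps:
  A12={f} A15={g} A23={i} A34={h} A45={a,e}
C dims 5,5; δ0: rk 4, SNF 1^4
degree 0: 5−4−0 = 1 → Ȟ^0 ≅ Z
degree 1: 5−0−4 = 1 → Ȟ^1 ≅ Z
degree 2: 0−0−0 = 0 → Ȟ^2 ≅ 0


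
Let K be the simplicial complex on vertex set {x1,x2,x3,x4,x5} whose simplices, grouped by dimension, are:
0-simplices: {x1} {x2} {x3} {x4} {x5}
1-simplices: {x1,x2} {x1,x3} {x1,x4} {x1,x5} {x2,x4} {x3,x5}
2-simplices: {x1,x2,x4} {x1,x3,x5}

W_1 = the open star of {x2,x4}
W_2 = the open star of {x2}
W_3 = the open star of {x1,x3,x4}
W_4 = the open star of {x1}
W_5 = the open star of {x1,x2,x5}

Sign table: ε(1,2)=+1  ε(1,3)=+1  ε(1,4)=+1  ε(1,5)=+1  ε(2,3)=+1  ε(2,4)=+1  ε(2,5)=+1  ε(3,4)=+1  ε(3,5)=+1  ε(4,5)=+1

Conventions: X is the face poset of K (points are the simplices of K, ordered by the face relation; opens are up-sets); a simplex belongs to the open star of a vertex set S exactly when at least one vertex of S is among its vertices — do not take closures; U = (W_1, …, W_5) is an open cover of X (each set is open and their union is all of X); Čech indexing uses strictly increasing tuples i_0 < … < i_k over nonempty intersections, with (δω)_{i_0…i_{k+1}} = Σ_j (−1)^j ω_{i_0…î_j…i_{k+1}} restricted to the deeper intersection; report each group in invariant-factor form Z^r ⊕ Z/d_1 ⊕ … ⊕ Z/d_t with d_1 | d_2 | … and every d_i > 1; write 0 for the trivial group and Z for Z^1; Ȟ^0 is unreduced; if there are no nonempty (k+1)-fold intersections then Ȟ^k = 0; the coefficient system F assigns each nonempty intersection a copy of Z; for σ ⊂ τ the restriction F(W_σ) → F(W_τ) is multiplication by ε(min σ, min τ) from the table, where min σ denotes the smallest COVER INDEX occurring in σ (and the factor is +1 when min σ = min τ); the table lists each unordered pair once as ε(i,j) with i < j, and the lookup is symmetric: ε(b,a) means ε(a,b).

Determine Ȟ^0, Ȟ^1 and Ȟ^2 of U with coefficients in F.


cover nerve:
  W1={{x2},{x4},{x1,x2},{x1,x4},{x2,x4},{x1,x2,x4}} W2={{x2},{x1,x2},{x2,x4},{x1,x2,x4}} W3={{x1},{x3},{x4},{x1,x2},{x1,x3},{x1,x4},{x1,x5},{x2,x4},{x3,x5},{x1,x2,x4},{x1,x3,x5}} W4={{x1},{x1,x2},{x1,x3},{x1,x4},{x1,x5},{x1,x2,x4},{x1,x3,x5}} W5={{x1},{x2},{x5},{x1,x2},{x1,x3},{x1,x4},{x1,x5},{x2,x4},{x3,x5},{x1,x2,x4},{x1,x3,x5}}
  W12={{x2},{x1,x2},{x2,x4},{x1,x2,x4}} W13={{x4},{x1,x2},{x1,x4},{x2,x4},{x1,x2,x4}} W14={{x1,x2},{x1,x4},{x1,x2,x4}} W15={{x2},{x1,x2},{x1,x4},{x2,x4},{x1,x2,x4}} W23={{x1,x2},{x2,x4},{x1,x2,x4}} W24={{x1,x2},{x1,x2,x4}} W25={{x2},{x1,x2},{x2,x4},{x1,x2,x4}} W34={{x1},{x1,x2},{x1,x3},{x1,x4},{x1,x5},{x1,x2,x4},{x1,x3,x5}} W35={{x1},{x1,x2},{x1,x3},{x1,x4},{x1,x5},{x2,x4},{x3,x5},{x1,x2,x4},{x1,x3,x5}} W45={{x1},{x1,x2},{x1,x3},{x1,x4},{x1,x5},{x1,x2,x4},{x1,x3,x5}}
  W123={{x1,x2},{x2,x4},{x1,x2,x4}} W124={{x1,x2},{x1,x2,x4}} W125={{x2},{x1,x2},{x2,x4},{x1,x2,x4}} W134={{x1,x2},{x1,x4},{x1,x2,x4}} W135={{x1,x2},{x1,x4},{x2,x4},{x1,x2,x4}} W145={{x1,x2},{x1,x4},{x1,x2,x4}} W234={{x1,x2},{x1,x2,x4}} W235={{x1,x2},{x2,x4},{x1,x2,x4}} W245={{x1,x2},{x1,x2,x4}} W345={{x1},{x1,x2},{x1,x3},{x1,x4},{x1,x5},{x1,x2,x4},{x1,x3,x5}}
  W1234={{x1,x2},{x1,x2,x4}} W1235={{x1,x2},{x2,x4},{x1,x2,x4}} W1245={{x1,x2},{x1,x2,x4}} W1345={{x1,x2},{x1,x4},{x1,x2,x4}} W2345={{x1,x2},{x1,x2,x4}}
  W12345={{x1,x2},{x1,x2,x4}}
C dims 5,10,10,5; δ0: rk 4, SNF 1^4; δ1: rk 6, SNF 1^6; δ2: rk 4, SNF 1^4
Ȟ^0: (5−4)−0=1 ⇒ Z
Ȟ^1: (10−6)−4=0 ⇒ 0
Ȟ^2: (10−4)−6=0 ⇒ 0

Ȟ^0(U;F) ≅ Z; Ȟ^1(U;F) ≅ 0; Ȟ^2(U;F) ≅ 0


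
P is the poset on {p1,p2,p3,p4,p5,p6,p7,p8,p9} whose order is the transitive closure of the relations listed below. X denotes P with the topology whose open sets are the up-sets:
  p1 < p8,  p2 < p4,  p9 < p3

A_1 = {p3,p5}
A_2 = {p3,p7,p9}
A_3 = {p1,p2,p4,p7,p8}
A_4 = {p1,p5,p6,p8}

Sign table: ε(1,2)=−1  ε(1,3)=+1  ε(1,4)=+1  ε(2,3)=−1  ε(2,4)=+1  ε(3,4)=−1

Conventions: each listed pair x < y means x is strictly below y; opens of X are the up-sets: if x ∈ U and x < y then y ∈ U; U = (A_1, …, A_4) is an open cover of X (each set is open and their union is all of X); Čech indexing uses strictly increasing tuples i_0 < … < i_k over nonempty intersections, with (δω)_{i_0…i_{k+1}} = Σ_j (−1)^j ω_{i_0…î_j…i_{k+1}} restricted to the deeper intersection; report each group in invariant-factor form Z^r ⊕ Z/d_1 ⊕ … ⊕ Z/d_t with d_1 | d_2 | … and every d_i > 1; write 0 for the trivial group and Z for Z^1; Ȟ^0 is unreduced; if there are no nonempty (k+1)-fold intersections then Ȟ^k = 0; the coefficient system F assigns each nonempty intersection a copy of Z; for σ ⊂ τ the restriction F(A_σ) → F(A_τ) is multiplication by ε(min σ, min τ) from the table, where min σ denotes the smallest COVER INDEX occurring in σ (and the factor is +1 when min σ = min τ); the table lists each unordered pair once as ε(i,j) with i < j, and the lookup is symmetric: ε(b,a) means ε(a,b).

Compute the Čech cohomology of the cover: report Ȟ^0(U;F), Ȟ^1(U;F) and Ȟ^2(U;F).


cover nerve:
  A12={p3} A14={p5} A23={p7} A34={p1,p8}
C dims 4,4; δ0: rk 4, SNF 1^3·2
Ȟ^0: (4−4)−0=0 ⇒ 0
Ȟ^1: (4−0)−4=0 plus torsion [2] ⇒ Z/2
Ȟ^2: (0−0)−0=0 ⇒ 0

Ȟ^0 ≅ 0, Ȟ^1 ≅ Z/2, Ȟ^2 ≅ 0


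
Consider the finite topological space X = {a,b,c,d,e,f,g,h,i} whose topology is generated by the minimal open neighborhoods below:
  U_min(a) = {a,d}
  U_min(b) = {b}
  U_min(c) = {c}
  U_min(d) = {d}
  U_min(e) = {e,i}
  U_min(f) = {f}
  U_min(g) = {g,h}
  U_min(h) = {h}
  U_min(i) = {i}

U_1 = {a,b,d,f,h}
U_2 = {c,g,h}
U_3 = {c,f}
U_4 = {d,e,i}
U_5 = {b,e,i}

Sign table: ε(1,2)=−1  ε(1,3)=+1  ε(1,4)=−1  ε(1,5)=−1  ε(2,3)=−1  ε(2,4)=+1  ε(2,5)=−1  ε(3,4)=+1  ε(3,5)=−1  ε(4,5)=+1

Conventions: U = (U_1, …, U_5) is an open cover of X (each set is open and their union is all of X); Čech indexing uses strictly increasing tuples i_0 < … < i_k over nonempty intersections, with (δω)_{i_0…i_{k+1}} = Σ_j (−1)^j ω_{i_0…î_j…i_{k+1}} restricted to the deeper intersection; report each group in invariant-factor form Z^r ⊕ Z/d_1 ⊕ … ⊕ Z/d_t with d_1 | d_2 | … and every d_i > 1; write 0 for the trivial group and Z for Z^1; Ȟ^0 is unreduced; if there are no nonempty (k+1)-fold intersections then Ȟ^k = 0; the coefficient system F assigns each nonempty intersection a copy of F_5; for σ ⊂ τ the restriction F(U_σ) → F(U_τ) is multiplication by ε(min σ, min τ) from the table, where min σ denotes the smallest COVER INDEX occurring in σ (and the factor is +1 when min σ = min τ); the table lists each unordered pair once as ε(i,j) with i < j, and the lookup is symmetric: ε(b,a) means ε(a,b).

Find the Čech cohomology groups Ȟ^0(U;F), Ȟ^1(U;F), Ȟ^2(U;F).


Ȟ^0 ≅ Z/5,  Ȟ^1 ≅ Z/5 ⊕ Z/5,  Ȟ^2 ≅ 0

intersection data:
  U12={h} U13={f} U14={d} U15={b} U23={c} U45={e,i}
C dims 5,6; δ0: rk_F5 4
Ȟ^0 = (5 − 4) − 0 = 1, so Ȟ^0 ≅ Z/5
Ȟ^1 = (6 − 0) − 4 = 2, so Ȟ^1 ≅ Z/5 ⊕ Z/5
Ȟ^2 = (0 − 0) − 0 = 0, so Ȟ^2 ≅ 0


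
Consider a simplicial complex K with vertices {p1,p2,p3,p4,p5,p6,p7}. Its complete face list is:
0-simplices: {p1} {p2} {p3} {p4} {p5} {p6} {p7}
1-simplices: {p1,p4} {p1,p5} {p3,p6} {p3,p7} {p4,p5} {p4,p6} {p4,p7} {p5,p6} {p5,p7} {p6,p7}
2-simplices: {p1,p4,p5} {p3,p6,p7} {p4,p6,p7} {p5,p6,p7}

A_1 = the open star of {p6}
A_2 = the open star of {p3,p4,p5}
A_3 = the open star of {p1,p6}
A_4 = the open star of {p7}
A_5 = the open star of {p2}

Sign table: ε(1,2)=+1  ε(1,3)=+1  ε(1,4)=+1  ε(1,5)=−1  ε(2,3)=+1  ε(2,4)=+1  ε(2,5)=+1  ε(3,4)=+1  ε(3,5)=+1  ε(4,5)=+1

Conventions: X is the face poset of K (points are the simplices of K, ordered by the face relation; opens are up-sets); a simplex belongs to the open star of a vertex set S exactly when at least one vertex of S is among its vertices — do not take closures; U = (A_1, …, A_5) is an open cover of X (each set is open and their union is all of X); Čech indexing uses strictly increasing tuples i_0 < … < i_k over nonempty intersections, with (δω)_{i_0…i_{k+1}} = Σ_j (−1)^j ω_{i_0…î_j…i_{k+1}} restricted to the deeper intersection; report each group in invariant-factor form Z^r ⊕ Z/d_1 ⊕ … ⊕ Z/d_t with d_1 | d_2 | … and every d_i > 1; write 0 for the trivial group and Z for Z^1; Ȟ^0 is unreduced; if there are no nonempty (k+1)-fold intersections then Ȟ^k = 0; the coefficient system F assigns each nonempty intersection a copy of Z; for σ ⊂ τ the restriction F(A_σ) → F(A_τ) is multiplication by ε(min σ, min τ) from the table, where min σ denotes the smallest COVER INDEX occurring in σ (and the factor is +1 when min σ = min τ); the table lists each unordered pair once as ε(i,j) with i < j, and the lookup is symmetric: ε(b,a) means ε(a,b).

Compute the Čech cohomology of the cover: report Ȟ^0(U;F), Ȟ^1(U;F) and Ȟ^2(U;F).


Ȟ^0(U;F) ≅ Z^2; Ȟ^1(U;F) ≅ 0; Ȟ^2(U;F) ≅ 0

nerve of the cover:
  A1={{p6},{p3,p6},{p4,p6},{p5,p6},{p6,p7},{p3,p6,p7},{p4,p6,p7},{p5,p6,p7}} A2={{p3},{p4},{p5},{p1,p4},{p1,p5},{p3,p6},{p3,p7},{p4,p5},{p4,p6},{p4,p7},{p5,p6},{p5,p7},{p1,p4,p5},{p3,p6,p7},{p4,p6,p7},{p5,p6,p7}} A3={{p1},{p6},{p1,p4},{p1,p5},{p3,p6},{p4,p6},{p5,p6},{p6,p7},{p1,p4,p5},{p3,p6,p7},{p4,p6,p7},{p5,p6,p7}} A4={{p7},{p3,p7},{p4,p7},{p5,p7},{p6,p7},{p3,p6,p7},{p4,p6,p7},{p5,p6,p7}} A5={{p2}}
  A12={{p3,p6},{p4,p6},{p5,p6},{p3,p6,p7},{p4,p6,p7},{p5,p6,p7}} A13={{p6},{p3,p6},{p4,p6},{p5,p6},{p6,p7},{p3,p6,p7},{p4,p6,p7},{p5,p6,p7}} A14={{p6,p7},{p3,p6,p7},{p4,p6,p7},{p5,p6,p7}} A23={{p1,p4},{p1,p5},{p3,p6},{p4,p6},{p5,p6},{p1,p4,p5},{p3,p6,p7},{p4,p6,p7},{p5,p6,p7}} A24={{p3,p7},{p4,p7},{p5,p7},{p3,p6,p7},{p4,p6,p7},{p5,p6,p7}} A34={{p6,p7},{p3,p6,p7},{p4,p6,p7},{p5,p6,p7}}
  A123={{p3,p6},{p4,p6},{p5,p6},{p3,p6,p7},{p4,p6,p7},{p5,p6,p7}} A124={{p3,p6,p7},{p4,p6,p7},{p5,p6,p7}} A134={{p6,p7},{p3,p6,p7},{p4,p6,p7},{p5,p6,p7}} A234={{p3,p6,p7},{p4,p6,p7},{p5,p6,p7}}
  A1234={{p3,p6,p7},{p4,p6,p7},{p5,p6,p7}}
C dims 5,6,4,1; δ0: rk 3, SNF 1^3; δ1: rk 3, SNF 1^3; δ2: rk 1, SNF 1^1
Ȟ^0 = (5 − 3) − 0 = 2, so Ȟ^0 ≅ Z^2
Ȟ^1 = (6 − 3) − 3 = 0, so Ȟ^1 ≅ 0
Ȟ^2 = (4 − 1) − 3 = 0, so Ȟ^2 ≅ 0


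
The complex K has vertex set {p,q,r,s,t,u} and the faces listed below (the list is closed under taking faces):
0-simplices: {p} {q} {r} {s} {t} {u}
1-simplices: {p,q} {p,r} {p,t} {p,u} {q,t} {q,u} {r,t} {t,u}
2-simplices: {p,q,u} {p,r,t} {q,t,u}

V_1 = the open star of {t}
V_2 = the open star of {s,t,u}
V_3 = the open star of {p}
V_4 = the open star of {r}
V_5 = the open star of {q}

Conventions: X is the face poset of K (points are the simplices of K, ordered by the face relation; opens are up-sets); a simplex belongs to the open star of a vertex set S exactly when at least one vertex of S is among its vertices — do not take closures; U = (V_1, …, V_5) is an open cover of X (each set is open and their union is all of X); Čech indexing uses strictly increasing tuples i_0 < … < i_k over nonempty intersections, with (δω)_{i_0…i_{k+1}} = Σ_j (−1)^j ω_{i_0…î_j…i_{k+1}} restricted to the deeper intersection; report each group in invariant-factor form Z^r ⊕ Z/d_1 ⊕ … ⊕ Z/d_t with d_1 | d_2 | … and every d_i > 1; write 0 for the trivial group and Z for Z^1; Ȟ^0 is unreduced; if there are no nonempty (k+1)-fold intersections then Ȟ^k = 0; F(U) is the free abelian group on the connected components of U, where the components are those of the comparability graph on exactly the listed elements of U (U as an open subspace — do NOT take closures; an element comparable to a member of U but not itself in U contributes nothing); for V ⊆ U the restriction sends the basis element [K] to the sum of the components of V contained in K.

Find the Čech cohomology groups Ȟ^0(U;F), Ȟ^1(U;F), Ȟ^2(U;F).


nerve of the cover:
  V1={{t},{p,t},{q,t},{r,t},{t,u},{p,r,t},{q,t,u}} V2={{s},{t},{u},{p,t},{p,u},{q,t},{q,u},{r,t},{t,u},{p,q,u},{p,r,t},{q,t,u}} V3={{p},{p,q},{p,r},{p,t},{p,u},{p,q,u},{p,r,t}} V4={{r},{p,r},{r,t},{p,r,t}} V5={{q},{p,q},{q,t},{q,u},{p,q,u},{q,t,u}}
  V12={{t},{p,t},{q,t},{r,t},{t,u},{p,r,t},{q,t,u}} V13={{p,t},{p,r,t}} V14={{r,t},{p,r,t}} V15={{q,t},{q,t,u}} V23={{p,t},{p,u},{p,q,u},{p,r,t}} V24={{r,t},{p,r,t}} V25={{q,t},{q,u},{p,q,u},{q,t,u}} V34={{p,r},{p,r,t}} V35={{p,q},{p,q,u}}
  V123={{p,t},{p,r,t}} V124={{r,t},{p,r,t}} V125={{q,t},{q,t,u}} V134={{p,r,t}} V234={{p,r,t}} V235={{p,q,u}}
  V1234={{p,r,t}}
components per intersection:
  V1: {{t},{p,t},{q,t},{r,t},{t,u},{p,r,t},{q,t,u}}
  V2: {{s}} {{t},{u},{p,t},{p,u},{q,t},{q,u},{r,t},{t,u},{p,q,u},{p,r,t},{q,t,u}}
  V3: {{p},{p,q},{p,r},{p,t},{p,u},{p,q,u},{p,r,t}}
  V4: {{r},{p,r},{r,t},{p,r,t}}
  V5: {{q},{p,q},{q,t},{q,u},{p,q,u},{q,t,u}}
  V12: {{t},{p,t},{q,t},{r,t},{t,u},{p,r,t},{q,t,u}}
  V13: {{p,t},{p,r,t}}
  V14: {{r,t},{p,r,t}}
  V15: {{q,t},{q,t,u}}
  V23: {{p,t},{p,r,t}} {{p,u},{p,q,u}}
  V24: {{r,t},{p,r,t}}
  V25: {{q,t},{q,u},{p,q,u},{q,t,u}}
  V34: {{p,r},{p,r,t}}
  V35: {{p,q},{p,q,u}}
  V123: {{p,t},{p,r,t}}
  V124: {{r,t},{p,r,t}}
  V125: {{q,t},{q,t,u}}
  V134: {{p,r,t}}
  V234: {{p,r,t}}
  V235: {{p,q,u}}
  V1234: {{p,r,t}}
C dims 6,10,6,1; δ0: rk 4, SNF 1^4; δ1: rk 5, SNF 1^5; δ2: rk 1, SNF 1^1
Ȟ^0 = (6 − 4) − 0 = 2, so Ȟ^0 ≅ Z^2
Ȟ^1 = (10 − 5) − 4 = 1, so Ȟ^1 ≅ Z
Ȟ^2 = (6 − 1) − 5 = 0, so Ȟ^2 ≅ 0

Ȟ^0 ≅ Z^2, Ȟ^1 ≅ Z and Ȟ^2 ≅ 0


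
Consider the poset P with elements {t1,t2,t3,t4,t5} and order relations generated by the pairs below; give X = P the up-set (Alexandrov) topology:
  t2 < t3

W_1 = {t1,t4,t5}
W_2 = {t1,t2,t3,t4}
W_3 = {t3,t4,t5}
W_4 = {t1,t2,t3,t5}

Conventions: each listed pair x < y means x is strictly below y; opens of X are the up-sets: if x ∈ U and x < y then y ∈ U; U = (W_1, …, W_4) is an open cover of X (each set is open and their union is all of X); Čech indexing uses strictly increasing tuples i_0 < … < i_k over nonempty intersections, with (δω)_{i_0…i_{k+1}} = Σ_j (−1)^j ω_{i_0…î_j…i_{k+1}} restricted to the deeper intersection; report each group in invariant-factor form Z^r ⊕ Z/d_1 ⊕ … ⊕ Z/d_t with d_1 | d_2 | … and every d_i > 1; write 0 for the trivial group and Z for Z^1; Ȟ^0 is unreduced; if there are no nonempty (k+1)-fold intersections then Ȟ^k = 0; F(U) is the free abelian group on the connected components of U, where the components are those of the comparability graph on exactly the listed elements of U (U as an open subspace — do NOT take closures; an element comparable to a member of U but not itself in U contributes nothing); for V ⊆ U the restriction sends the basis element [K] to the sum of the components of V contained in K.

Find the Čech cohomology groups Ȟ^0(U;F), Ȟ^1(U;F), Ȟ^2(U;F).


Ȟ^0(U;F) ≅ Z^4; Ȟ^1(U;F) ≅ 0; Ȟ^2(U;F) ≅ 0

intersection data:
  W12={t1,t4} W13={t4,t5} W14={t1,t5} W23={t3,t4} W24={t1,t2,t3} W34={t3,t5}
  W123={t4} W124={t1} W134={t5} W234={t3}
components per intersection:
  W1: {t1} {t4} {t5}
  W2: {t1} {t2,t3} {t4}
  W3: {t3} {t4} {t5}
  W4: {t1} {t2,t3} {t5}
  W12: {t1} {t4}
  W13: {t4} {t5}
  W14: {t1} {t5}
  W23: {t3} {t4}
  W24: {t1} {t2,t3}
  W34: {t3} {t5}
  W123: {t4}
  W124: {t1}
  W134: {t5}
  W234: {t3}
C dims 12,12,4; δ0: rk 8, SNF 1^8; δ1: rk 4, SNF 1^4
Ȟ^0 = (12 − 8) − 0 = 4, so Ȟ^0 ≅ Z^4
Ȟ^1 = (12 − 4) − 8 = 0, so Ȟ^1 ≅ 0
Ȟ^2 = (4 − 0) − 4 = 0, so Ȟ^2 ≅ 0


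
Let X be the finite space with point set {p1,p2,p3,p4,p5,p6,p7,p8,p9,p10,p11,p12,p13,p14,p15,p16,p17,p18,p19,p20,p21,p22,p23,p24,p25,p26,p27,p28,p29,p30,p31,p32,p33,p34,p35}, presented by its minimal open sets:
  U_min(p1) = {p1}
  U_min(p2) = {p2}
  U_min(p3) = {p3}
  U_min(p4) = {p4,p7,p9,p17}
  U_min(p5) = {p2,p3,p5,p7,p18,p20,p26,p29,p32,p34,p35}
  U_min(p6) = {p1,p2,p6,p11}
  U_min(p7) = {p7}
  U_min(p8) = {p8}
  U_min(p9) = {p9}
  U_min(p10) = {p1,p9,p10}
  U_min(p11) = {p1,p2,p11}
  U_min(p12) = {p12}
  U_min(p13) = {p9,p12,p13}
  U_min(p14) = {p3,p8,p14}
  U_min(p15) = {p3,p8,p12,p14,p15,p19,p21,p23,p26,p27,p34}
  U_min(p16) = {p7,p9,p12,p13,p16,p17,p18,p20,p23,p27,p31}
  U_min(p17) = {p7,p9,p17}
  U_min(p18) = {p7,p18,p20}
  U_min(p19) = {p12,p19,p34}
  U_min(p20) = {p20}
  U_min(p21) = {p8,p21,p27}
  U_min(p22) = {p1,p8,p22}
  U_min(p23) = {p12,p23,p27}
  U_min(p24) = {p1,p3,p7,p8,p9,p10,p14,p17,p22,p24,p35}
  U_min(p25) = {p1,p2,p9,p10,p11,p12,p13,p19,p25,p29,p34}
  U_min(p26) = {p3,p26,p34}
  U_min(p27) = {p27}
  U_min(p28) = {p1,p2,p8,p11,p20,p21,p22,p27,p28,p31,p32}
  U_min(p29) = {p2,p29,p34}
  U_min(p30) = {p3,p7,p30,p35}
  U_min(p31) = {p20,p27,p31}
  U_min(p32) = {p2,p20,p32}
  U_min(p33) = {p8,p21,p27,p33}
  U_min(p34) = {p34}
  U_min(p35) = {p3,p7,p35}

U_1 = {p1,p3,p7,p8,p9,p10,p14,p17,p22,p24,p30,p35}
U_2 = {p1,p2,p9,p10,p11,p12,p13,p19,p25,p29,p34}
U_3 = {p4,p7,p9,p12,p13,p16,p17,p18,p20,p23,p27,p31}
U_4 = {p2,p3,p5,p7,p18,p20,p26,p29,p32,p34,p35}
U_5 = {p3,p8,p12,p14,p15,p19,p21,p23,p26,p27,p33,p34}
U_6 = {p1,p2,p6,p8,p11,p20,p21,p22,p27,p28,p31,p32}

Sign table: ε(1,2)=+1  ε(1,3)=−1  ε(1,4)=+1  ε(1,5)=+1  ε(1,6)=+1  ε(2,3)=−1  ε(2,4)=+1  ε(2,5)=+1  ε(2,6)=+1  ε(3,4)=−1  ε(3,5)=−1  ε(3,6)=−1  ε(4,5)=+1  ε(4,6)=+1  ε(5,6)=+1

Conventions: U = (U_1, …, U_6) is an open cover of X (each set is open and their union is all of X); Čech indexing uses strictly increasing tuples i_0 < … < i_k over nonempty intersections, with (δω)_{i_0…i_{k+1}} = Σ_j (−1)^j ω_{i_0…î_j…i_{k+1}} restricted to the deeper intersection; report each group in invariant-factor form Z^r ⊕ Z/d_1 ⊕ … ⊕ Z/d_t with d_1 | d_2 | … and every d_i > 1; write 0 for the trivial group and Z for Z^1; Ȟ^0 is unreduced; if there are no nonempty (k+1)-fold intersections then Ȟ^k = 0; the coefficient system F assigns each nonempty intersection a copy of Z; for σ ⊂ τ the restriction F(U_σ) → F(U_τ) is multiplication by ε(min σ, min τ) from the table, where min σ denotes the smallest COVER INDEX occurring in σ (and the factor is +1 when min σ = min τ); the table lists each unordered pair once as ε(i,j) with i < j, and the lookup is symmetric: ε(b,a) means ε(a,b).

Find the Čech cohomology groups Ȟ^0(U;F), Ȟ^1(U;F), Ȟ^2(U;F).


Ȟ^0 ≅ Z,  Ȟ^1 ≅ 0,  Ȟ^2 ≅ Z/2

intersection data:
  U12={p1,p9,p10} U13={p7,p9,p17} U14={p3,p7,p35} U15={p3,p8,p14} U16={p1,p8,p22} U23={p9,p12,p13} U24={p2,p29,p34} U25={p12,p19,p34} U26={p1,p2,p11} U34={p7,p18,p20} U35={p12,p23,p27} U36={p20,p27,p31} U45={p3,p26,p34} U46={p2,p20,p32} U56={p8,p21,p27}
  U123={p9} U126={p1} U134={p7} U145={p3} U156={p8} U235={p12} U245={p34} U246={p2} U346={p20} U356={p27}
C dims 6,15,10; δ0: rk 5, SNF 1^5; δ1: rk 10, SNF 1^9·2
Ȟ^0 = (6 − 5) − 0 = 1, so Ȟ^0 ≅ Z
Ȟ^1 = (15 − 10) − 5 = 0, so Ȟ^1 ≅ 0
Ȟ^2 = (10 − 0) − 10 = 0 plus torsion [2], so Ȟ^2 ≅ Z/2


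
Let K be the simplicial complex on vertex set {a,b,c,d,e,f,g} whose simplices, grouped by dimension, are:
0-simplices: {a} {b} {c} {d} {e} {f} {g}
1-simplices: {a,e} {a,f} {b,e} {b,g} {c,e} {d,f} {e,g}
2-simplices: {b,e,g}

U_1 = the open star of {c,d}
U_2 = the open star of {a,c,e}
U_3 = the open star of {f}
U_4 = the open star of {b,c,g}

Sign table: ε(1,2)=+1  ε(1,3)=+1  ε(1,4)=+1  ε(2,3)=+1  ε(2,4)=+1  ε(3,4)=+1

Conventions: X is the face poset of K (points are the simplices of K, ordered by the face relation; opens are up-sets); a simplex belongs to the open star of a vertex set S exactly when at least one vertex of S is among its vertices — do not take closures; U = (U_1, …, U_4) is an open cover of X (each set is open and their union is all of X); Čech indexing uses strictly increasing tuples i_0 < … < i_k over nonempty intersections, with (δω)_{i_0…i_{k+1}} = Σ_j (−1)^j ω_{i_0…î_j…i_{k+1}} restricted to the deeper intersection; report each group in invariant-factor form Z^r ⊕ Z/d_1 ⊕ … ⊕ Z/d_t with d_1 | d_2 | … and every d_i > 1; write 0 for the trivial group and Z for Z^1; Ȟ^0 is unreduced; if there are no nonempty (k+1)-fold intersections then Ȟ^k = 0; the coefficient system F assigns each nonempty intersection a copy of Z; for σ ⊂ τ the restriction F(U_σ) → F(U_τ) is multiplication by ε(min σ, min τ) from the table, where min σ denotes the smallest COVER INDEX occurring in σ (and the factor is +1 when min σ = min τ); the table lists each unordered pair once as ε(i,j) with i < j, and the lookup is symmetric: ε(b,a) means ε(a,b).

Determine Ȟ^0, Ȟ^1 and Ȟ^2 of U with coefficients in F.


Ȟ^0 ≅ Z, Ȟ^1 ≅ Z, Ȟ^2 ≅ 0

intersection data:
  U1={{c},{d},{c,e},{d,f}} U2={{a},{c},{e},{a,e},{a,f},{b,e},{c,e},{e,g},{b,e,g}} U3={{f},{a,f},{d,f}} U4={{b},{c},{g},{b,e},{b,g},{c,e},{e,g},{b,e,g}}
  U12={{c},{c,e}} U13={{d,f}} U14={{c},{c,e}} U23={{a,f}} U24={{c},{b,e},{c,e},{e,g},{b,e,g}}
  U124={{c},{c,e}}
C dims 4,5,1; δ0: rk 3, SNF 1^3; δ1: rk 1, SNF 1^1
Ȟ^0 = (4 − 3) − 0 = 1, so Ȟ^0 ≅ Z
Ȟ^1 = (5 − 1) − 3 = 1, so Ȟ^1 ≅ Z
Ȟ^2 = (1 − 0) − 1 = 0, so Ȟ^2 ≅ 0


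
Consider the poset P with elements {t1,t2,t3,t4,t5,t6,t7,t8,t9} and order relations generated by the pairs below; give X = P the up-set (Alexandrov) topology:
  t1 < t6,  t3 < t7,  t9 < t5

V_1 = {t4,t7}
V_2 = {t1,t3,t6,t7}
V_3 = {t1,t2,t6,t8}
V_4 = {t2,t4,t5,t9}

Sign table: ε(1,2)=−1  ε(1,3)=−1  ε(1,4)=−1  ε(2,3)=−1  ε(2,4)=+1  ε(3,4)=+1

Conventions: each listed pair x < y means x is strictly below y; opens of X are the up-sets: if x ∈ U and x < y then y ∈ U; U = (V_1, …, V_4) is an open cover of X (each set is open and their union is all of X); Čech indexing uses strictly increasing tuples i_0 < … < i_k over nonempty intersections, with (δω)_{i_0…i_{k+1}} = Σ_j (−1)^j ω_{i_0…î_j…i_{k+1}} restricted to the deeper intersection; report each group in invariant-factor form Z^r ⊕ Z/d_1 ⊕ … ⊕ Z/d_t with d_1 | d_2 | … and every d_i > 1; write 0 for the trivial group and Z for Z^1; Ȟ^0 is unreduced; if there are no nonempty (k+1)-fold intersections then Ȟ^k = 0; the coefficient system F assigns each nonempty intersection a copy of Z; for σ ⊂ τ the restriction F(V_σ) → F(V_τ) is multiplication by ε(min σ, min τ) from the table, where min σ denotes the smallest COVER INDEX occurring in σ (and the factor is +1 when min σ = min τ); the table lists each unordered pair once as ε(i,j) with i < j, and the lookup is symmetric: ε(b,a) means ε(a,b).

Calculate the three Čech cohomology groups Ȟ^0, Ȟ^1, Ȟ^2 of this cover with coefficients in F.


Ȟ^0 ≅ 0, Ȟ^1 ≅ Z/2 and Ȟ^2 ≅ 0

nerve simplices:
  V12={t7} V14={t4} V23={t1,t6} V34={t2}
C dims 4,4; δ0: rk 4, SNF 1^3·2
degree 0: 4−4−0 = 0 → Ȟ^0 ≅ 0
degree 1: 4−0−4 = 0 plus torsion [2] → Ȟ^1 ≅ Z/2
degree 2: 0−0−0 = 0 → Ȟ^2 ≅ 0


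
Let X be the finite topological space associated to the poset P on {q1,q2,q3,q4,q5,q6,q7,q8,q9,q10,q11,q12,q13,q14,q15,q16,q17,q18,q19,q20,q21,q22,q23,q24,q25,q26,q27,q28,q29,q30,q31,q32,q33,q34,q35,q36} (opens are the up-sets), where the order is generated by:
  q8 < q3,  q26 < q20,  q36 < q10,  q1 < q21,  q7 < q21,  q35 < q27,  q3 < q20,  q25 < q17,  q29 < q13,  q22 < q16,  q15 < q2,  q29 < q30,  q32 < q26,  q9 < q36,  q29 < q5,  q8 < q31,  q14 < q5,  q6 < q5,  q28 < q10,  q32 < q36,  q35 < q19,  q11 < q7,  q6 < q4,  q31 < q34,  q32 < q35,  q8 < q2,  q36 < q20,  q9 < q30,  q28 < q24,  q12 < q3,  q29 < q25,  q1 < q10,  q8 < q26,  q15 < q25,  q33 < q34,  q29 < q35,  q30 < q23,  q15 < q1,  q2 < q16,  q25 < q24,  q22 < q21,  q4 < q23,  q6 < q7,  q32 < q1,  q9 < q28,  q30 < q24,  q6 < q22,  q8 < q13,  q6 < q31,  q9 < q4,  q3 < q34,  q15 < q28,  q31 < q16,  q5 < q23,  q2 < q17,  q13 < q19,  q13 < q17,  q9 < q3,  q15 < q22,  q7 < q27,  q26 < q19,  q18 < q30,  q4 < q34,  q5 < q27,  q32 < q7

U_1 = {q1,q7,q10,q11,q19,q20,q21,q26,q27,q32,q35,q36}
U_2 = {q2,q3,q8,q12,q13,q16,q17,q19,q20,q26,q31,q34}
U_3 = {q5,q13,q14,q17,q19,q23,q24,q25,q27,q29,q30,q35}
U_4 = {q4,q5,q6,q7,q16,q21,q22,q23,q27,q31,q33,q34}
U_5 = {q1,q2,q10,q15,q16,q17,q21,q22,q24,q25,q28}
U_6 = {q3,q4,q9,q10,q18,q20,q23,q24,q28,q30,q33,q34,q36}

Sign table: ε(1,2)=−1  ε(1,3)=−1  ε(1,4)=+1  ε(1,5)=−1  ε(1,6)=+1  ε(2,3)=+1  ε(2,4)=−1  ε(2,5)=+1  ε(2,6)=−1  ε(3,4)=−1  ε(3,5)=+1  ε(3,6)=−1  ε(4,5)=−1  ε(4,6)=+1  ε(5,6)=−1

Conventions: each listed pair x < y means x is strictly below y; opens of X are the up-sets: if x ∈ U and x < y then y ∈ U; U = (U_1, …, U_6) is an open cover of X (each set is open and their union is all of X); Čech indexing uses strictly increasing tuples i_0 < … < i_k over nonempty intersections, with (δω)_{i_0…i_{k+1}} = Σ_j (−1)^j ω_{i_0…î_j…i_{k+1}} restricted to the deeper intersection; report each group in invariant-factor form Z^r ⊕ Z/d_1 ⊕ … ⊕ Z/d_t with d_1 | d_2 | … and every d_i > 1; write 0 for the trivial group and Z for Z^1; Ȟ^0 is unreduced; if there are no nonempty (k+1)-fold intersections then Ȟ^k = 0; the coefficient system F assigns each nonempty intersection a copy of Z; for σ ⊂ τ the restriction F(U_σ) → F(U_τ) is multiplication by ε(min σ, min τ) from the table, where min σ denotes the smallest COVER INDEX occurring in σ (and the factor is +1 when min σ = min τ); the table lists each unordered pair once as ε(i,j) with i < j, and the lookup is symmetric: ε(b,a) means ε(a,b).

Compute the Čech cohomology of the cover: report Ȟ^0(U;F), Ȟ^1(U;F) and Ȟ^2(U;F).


Ȟ^0(U;F) ≅ Z, Ȟ^1(U;F) ≅ 0 and Ȟ^2(U;F) ≅ Z/2

nerve of the cover:
  U12={q19,q20,q26} U13={q19,q27,q35} U14={q7,q21,q27} U15={q1,q10,q21} U16={q10,q20,q36} U23={q13,q17,q19} U24={q16,q31,q34} U25={q2,q16,q17} U26={q3,q20,q34} U34={q5,q23,q27} U35={q17,q24,q25} U36={q23,q24,q30} U45={q16,q21,q22} U46={q4,q23,q33,q34} U56={q10,q24,q28}
  U123={q19} U126={q20} U134={q27} U145={q21} U156={q10} U235={q17} U245={q16} U246={q34} U346={q23} U356={q24}
C dims 6,15,10; δ0: rk 5, SNF 1^5; δ1: rk 10, SNF 1^9·2
Ȟ^0 = (6 − 5) − 0 = 1, so Ȟ^0 ≅ Z
Ȟ^1 = (15 − 10) − 5 = 0, so Ȟ^1 ≅ 0
Ȟ^2 = (10 − 0) − 10 = 0 plus torsion [2], so Ȟ^2 ≅ Z/2


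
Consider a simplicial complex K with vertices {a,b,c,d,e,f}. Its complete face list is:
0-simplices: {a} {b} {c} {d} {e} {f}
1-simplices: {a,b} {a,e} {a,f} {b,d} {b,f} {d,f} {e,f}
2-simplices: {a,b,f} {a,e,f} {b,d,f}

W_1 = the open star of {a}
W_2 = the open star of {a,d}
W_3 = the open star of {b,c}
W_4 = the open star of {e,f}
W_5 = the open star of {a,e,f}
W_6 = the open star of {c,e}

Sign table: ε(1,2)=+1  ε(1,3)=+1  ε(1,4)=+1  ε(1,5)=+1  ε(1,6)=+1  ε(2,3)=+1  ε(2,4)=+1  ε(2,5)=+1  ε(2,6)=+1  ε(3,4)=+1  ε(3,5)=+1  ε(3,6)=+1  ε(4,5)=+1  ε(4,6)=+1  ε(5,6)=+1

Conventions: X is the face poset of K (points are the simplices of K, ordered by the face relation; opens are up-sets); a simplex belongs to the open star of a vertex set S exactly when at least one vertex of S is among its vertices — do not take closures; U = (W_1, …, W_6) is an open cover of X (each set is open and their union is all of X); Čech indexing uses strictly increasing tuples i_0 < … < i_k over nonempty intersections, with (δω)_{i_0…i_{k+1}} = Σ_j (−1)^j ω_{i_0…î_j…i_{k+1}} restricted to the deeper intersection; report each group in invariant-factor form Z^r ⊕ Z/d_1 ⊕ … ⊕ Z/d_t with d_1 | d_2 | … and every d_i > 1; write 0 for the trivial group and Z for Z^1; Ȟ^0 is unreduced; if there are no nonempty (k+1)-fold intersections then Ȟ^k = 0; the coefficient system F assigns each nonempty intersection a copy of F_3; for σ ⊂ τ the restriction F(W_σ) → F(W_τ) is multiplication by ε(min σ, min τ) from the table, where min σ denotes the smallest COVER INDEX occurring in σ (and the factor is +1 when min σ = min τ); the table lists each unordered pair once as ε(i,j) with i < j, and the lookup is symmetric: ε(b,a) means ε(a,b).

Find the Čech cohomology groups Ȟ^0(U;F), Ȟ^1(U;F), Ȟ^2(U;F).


Ȟ^0(U;F) ≅ Z/3,  Ȟ^1(U;F) ≅ Z/3,  Ȟ^2(U;F) ≅ 0

cover nerve:
  W1={{a},{a,b},{a,e},{a,f},{a,b,f},{a,e,f}} W2={{a},{d},{a,b},{a,e},{a,f},{b,d},{d,f},{a,b,f},{a,e,f},{b,d,f}} W3={{b},{c},{a,b},{b,d},{b,f},{a,b,f},{b,d,f}} W4={{e},{f},{a,e},{a,f},{b,f},{d,f},{e,f},{a,b,f},{a,e,f},{b,d,f}} W5={{a},{e},{f},{a,b},{a,e},{a,f},{b,f},{d,f},{e,f},{a,b,f},{a,e,f},{b,d,f}} W6={{c},{e},{a,e},{e,f},{a,e,f}}
  W12={{a},{a,b},{a,e},{a,f},{a,b,f},{a,e,f}} W13={{a,b},{a,b,f}} W14={{a,e},{a,f},{a,b,f},{a,e,f}} W15={{a},{a,b},{a,e},{a,f},{a,b,f},{a,e,f}} W16={{a,e},{a,e,f}} W23={{a,b},{b,d},{a,b,f},{b,d,f}} W24={{a,e},{a,f},{d,f},{a,b,f},{a,e,f},{b,d,f}} W25={{a},{a,b},{a,e},{a,f},{d,f},{a,b,f},{a,e,f},{b,d,f}} W26={{a,e},{a,e,f}} W34={{b,f},{a,b,f},{b,d,f}} W35={{a,b},{b,f},{a,b,f},{b,d,f}} W36={{c}} W45={{e},{f},{a,e},{a,f},{b,f},{d,f},{e,f},{a,b,f},{a,e,f},{b,d,f}} W46={{e},{a,e},{e,f},{a,e,f}} W56={{e},{a,e},{e,f},{a,e,f}}
  W123={{a,b},{a,b,f}} W124={{a,e},{a,f},{a,b,f},{a,e,f}} W125={{a},{a,b},{a,e},{a,f},{a,b,f},{a,e,f}} W126={{a,e},{a,e,f}} W134={{a,b,f}} W135={{a,b},{a,b,f}} W145={{a,e},{a,f},{a,b,f},{a,e,f}} W146={{a,e},{a,e,f}} W156={{a,e},{a,e,f}} W234={{a,b,f},{b,d,f}} W235={{a,b},{a,b,f},{b,d,f}} W245={{a,e},{a,f},{d,f},{a,b,f},{a,e,f},{b,d,f}} W246={{a,e},{a,e,f}} W256={{a,e},{a,e,f}} W345={{b,f},{a,b,f},{b,d,f}} W456={{e},{a,e},{e,f},{a,e,f}}
  W1234={{a,b,f}} W1235={{a,b},{a,b,f}} W1245={{a,e},{a,f},{a,b,f},{a,e,f}} W1246={{a,e},{a,e,f}} W1256={{a,e},{a,e,f}} W1345={{a,b,f}} W1456={{a,e},{a,e,f}} W2345={{a,b,f},{b,d,f}} W2456={{a,e},{a,e,f}}
  W12345={{a,b,f}} W12456={{a,e},{a,e,f}}
C dims 6,15,16,9; δ0: rk_F3 5; δ1: rk_F3 9; δ2: rk_F3 7
Ȟ^0: (6−5)−0=1 ⇒ Z/3
Ȟ^1: (15−9)−5=1 ⇒ Z/3
Ȟ^2: (16−7)−9=0 ⇒ 0
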